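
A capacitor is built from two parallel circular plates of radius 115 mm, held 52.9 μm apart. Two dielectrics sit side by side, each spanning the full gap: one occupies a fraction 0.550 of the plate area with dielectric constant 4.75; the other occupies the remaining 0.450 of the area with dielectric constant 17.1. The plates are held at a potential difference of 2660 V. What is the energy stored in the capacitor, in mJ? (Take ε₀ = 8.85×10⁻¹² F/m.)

A = π(115 mm)² = 4.15×10⁻² m².
Side-by-side slabs ⇒ two capacitors in parallel, each spanning the full gap.
C₁ = κ₁ε₀A₁/d = 4.75 × 8.85×10⁻¹² × 2.29×10⁻² / 5.29×10⁻⁵ = 1.82×10⁻⁸ F.
C₂ = κ₂ε₀A₂/d = 17.1 × 8.85×10⁻¹² × 1.87×10⁻² / 5.29×10⁻⁵ = 5.35×10⁻⁸ F.
C = C₁ + C₂ = 7.16×10⁻⁸ F.
U = ½CV² = ½ × 7.16×10⁻⁸ × (2660)² = 0.253 J.

253 mJ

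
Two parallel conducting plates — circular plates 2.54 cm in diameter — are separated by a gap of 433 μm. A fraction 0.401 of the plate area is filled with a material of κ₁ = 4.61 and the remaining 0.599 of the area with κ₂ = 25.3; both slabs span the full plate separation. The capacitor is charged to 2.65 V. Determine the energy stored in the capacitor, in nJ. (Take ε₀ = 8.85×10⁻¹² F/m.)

U ≈ 0.618 nJ

A = π(2.54/2 cm)² = 5.07×10⁻⁴ m².
Side-by-side slabs ⇒ two capacitors in parallel, each spanning the full gap.
C₁ = κ₁ε₀A₁/d = 4.61 × 8.85×10⁻¹² × 2.03×10⁻⁴ / 4.33×10⁻⁴ = 1.91×10⁻¹¹ F.
C₂ = κ₂ε₀A₂/d = 25.3 × 8.85×10⁻¹² × 3.04×10⁻⁴ / 4.33×10⁻⁴ = 1.57×10⁻¹⁰ F.
C = C₁ + C₂ = 1.76×10⁻¹⁰ F.
U = ½CV² = ½ × 1.76×10⁻¹⁰ × (2.65)² = 6.18×10⁻¹⁰ J.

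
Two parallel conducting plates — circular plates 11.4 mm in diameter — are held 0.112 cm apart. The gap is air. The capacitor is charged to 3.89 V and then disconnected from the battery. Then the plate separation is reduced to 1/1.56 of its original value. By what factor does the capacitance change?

C₂/C₁ ≈ 1.56

C = ε₀A/d scales as 1/d, so C₂/C₁ = d₁/d₂ = 1.56.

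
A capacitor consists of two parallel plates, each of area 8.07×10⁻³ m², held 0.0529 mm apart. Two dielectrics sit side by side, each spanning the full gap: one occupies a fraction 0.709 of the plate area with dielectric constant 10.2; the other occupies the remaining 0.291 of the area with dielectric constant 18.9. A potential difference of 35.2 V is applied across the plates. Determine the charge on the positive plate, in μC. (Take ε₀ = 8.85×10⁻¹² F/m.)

Side-by-side slabs ⇒ two capacitors in parallel, each spanning the full gap.
C₁ = κ₁ε₀A₁/d = 10.2 × 8.85×10⁻¹² × 5.72×10⁻³ / 5.29×10⁻⁵ = 9.76×10⁻⁹ F.
C₂ = κ₂ε₀A₂/d = 18.9 × 8.85×10⁻¹² × 2.35×10⁻³ / 5.29×10⁻⁵ = 7.43×10⁻⁹ F.
C = C₁ + C₂ = 1.72×10⁻⁸ F.
Q = CV = 1.72×10⁻⁸ × 35.2 = 6.05×10⁻⁷ C.

Q ≈ 0.605 μC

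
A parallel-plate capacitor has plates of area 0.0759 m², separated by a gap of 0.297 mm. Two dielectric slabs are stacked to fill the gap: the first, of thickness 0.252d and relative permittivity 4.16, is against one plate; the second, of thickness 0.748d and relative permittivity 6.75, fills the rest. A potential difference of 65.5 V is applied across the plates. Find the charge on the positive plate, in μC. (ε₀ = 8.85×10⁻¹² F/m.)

0.864 μC

Stacked slabs ⇒ two capacitors in series, each with the full plate area.
C₁ = κ₁ε₀A/d₁ = 4.16 × 8.85×10⁻¹² × 7.59×10⁻² / 7.48×10⁻⁵ = 3.73×10⁻⁸ F.
C₂ = κ₂ε₀A/d₂ = 6.75 × 8.85×10⁻¹² × 7.59×10⁻² / 2.22×10⁻⁴ = 2.04×10⁻⁸ F.
C = (1/C₁ + 1/C₂)⁻¹ = 1.32×10⁻⁸ F.
Q = CV = 1.32×10⁻⁸ × 65.5 = 8.64×10⁻⁷ C.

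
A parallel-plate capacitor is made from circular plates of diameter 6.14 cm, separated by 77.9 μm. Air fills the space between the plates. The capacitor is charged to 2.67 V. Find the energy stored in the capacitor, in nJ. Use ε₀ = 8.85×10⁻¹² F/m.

A = π(6.14/2 cm)² = 2.96×10⁻³ m².
C = ε₀A/d = 8.85×10⁻¹² × 2.96×10⁻³ / 7.79×10⁻⁵ = 3.36×10⁻¹⁰ F.
U = ½CV² = ½ × 3.36×10⁻¹⁰ × (2.67)² = 1.20×10⁻⁹ J.

U ≈ 1.20 nJ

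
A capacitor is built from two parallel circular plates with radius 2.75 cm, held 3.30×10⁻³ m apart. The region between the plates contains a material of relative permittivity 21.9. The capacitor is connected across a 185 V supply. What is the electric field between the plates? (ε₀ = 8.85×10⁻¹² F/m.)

E = V/d = 185 / 3.30×10⁻³ = 5.61×10⁴ V/m.

E ≈ 56.1 V/mm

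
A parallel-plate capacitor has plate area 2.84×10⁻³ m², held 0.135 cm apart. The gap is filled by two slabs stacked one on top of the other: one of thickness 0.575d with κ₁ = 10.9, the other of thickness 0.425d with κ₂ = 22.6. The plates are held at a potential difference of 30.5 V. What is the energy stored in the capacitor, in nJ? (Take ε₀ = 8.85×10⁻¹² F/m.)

U ≈ 121 nJ

Stacked slabs ⇒ two capacitors in series, each with the full plate area.
C₁ = κ₁ε₀A/d₁ = 10.9 × 8.85×10⁻¹² × 2.84×10⁻³ / 7.76×10⁻⁴ = 3.53×10⁻¹⁰ F.
C₂ = κ₂ε₀A/d₂ = 22.6 × 8.85×10⁻¹² × 2.84×10⁻³ / 5.74×10⁻⁴ = 9.90×10⁻¹⁰ F.
C = (1/C₁ + 1/C₂)⁻¹ = 2.60×10⁻¹⁰ F.
U = ½CV² = ½ × 2.60×10⁻¹⁰ × (30.5)² = 1.21×10⁻⁷ J.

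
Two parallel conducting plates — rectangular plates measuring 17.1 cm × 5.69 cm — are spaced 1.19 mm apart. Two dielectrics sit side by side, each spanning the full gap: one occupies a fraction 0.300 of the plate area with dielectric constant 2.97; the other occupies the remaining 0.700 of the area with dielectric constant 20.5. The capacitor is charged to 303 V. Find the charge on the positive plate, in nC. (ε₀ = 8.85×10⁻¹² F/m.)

A = 17.1 × 5.69 cm² = 9.73×10⁻³ m².
Side-by-side slabs ⇒ two capacitors in parallel, each spanning the full gap.
C₁ = κ₁ε₀A₁/d = 2.97 × 8.85×10⁻¹² × 2.92×10⁻³ / 1.19×10⁻³ = 6.45×10⁻¹¹ F.
C₂ = κ₂ε₀A₂/d = 20.5 × 8.85×10⁻¹² × 6.81×10⁻³ / 1.19×10⁻³ = 1.04×10⁻⁹ F.
C = C₁ + C₂ = 1.10×10⁻⁹ F.
Q = CV = 1.10×10⁻⁹ × 303 = 3.34×10⁻⁷ C.

Q ≈ 334 nC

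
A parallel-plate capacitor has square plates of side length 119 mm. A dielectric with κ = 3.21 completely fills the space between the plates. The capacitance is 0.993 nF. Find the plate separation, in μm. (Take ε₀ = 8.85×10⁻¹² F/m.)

d ≈ 405 μm

A = (119 mm)² = 1.42×10⁻² m².
d = κε₀A/C = 3.21 × 8.85×10⁻¹² × 1.42×10⁻² / 9.93×10⁻¹⁰ = 4.05×10⁻⁴ m.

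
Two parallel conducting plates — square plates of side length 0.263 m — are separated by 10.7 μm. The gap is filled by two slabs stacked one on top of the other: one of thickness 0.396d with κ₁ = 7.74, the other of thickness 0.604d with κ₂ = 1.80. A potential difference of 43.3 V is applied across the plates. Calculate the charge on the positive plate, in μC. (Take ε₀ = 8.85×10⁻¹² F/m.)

Q ≈ 6.41 μC

A = (0.263 m)² = 6.92×10⁻² m².
Stacked slabs ⇒ two capacitors in series, each with the full plate area.
C₁ = κ₁ε₀A/d₁ = 7.74 × 8.85×10⁻¹² × 6.92×10⁻² / 4.24×10⁻⁶ = 1.12×10⁻⁶ F.
C₂ = κ₂ε₀A/d₂ = 1.80 × 8.85×10⁻¹² × 6.92×10⁻² / 6.46×10⁻⁶ = 1.70×10⁻⁷ F.
C = (1/C₁ + 1/C₂)⁻¹ = 1.48×10⁻⁷ F.
Q = CV = 1.48×10⁻⁷ × 43.3 = 6.41×10⁻⁶ C.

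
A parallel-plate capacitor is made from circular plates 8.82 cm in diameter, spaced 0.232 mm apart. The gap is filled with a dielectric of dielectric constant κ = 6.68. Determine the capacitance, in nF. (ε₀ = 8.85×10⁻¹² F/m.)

C ≈ 1.56 nF

A = π(8.82/2 cm)² = 6.11×10⁻³ m².
C = κε₀A/d = 6.68 × 8.85×10⁻¹² × 6.11×10⁻³ / 2.32×10⁻⁴ = 1.56×10⁻⁹ F.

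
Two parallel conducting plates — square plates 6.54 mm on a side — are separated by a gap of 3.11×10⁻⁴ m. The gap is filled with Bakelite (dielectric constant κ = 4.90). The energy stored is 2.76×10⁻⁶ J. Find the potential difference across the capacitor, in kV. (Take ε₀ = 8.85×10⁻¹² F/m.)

0.962 kV

A = (6.54 mm)² = 4.28×10⁻⁵ m².
C = κε₀A/d = 4.90 × 8.85×10⁻¹² × 4.28×10⁻⁵ / 3.11×10⁻⁴ = 5.96×10⁻¹² F.
V = √(2U/C) = √(2 × 2.76×10⁻⁶ / 5.96×10⁻¹²) = 9.62×10² V.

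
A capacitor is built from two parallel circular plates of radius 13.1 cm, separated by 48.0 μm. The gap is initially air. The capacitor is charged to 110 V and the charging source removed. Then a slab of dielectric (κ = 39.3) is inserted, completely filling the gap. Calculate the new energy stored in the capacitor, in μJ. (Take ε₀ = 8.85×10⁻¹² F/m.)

U ≈ 1.53 μJ

A = π(13.1 cm)² = 5.39×10⁻² m².
Initially C₁ = ε₀A/d = 8.85×10⁻¹² × 5.39×10⁻² / 4.80×10⁻⁵ = 9.94×10⁻⁹ F.
U₁ = 6.01×10⁻⁵ J.
Isolated ⇒ Q is held fixed. C₂ = 39.3 C₁ and U = Q²/(2C), so U₂/U₁ = C₁/C₂ = 0.0254.
U₂ = 0.0254 × 6.01×10⁻⁵ = 1.53×10⁻⁶ J.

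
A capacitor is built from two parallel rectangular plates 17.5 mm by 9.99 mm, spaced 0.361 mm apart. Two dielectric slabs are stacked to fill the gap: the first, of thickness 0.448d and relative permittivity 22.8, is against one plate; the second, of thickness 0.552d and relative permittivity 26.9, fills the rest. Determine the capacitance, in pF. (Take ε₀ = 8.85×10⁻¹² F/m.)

A = 17.5 × 9.99 mm² = 1.75×10⁻⁴ m².
Stacked slabs ⇒ two capacitors in series, each with the full plate area.
C₁ = κ₁ε₀A/d₁ = 22.8 × 8.85×10⁻¹² × 1.75×10⁻⁴ / 1.62×10⁻⁴ = 2.18×10⁻¹⁰ F.
C₂ = κ₂ε₀A/d₂ = 26.9 × 8.85×10⁻¹² × 1.75×10⁻⁴ / 1.99×10⁻⁴ = 2.09×10⁻¹⁰ F.
C = (1/C₁ + 1/C₂)⁻¹ = 1.07×10⁻¹⁰ F.

C ≈ 107 pF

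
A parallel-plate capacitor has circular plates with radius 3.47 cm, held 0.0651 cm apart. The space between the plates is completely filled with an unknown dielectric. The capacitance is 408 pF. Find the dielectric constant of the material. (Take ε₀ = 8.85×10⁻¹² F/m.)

7.93

A = π(3.47 cm)² = 3.78×10⁻³ m².
κ = Cd/(ε₀A) = 4.08×10⁻¹⁰ × 6.51×10⁻⁴ / (8.85×10⁻¹² × 3.78×10⁻³) = 7.93.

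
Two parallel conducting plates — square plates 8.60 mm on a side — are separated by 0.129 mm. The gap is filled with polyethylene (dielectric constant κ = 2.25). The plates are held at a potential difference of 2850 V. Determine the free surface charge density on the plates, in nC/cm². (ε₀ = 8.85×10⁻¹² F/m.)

σ ≈ 44.0 nC/cm²

A = (8.60 mm)² = 7.40×10⁻⁵ m².
C = κε₀A/d = 2.25 × 8.85×10⁻¹² × 7.40×10⁻⁵ / 1.29×10⁻⁴ = 1.14×10⁻¹¹ F.
σ = Q/A = CV/A = 1.14×10⁻¹¹ × 2850 / 7.40×10⁻⁵ = 4.40×10⁻⁴ C/m².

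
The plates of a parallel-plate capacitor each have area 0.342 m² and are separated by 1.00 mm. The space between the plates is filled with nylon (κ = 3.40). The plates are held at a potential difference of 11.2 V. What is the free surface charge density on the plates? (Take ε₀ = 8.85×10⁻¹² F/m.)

C = κε₀A/d = 3.40 × 8.85×10⁻¹² × 0.342 / 1.00×10⁻³ = 1.03×10⁻⁸ F.
σ = Q/A = CV/A = 1.03×10⁻⁸ × 11.2 / 0.342 = 3.37×10⁻⁷ C/m².

337 nC/m²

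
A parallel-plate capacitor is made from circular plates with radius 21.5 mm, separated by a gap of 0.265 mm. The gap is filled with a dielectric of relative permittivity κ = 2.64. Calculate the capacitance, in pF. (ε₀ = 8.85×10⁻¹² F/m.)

A = π(21.5 mm)² = 1.45×10⁻³ m².
C = κε₀A/d = 2.64 × 8.85×10⁻¹² × 1.45×10⁻³ / 2.65×10⁻⁴ = 1.28×10⁻¹⁰ F.

128 pF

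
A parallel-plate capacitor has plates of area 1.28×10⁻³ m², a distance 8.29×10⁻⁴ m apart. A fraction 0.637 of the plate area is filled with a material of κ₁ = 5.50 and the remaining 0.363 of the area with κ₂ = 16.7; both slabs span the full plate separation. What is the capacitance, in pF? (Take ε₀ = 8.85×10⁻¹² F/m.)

Side-by-side slabs ⇒ two capacitors in parallel, each spanning the full gap.
C₁ = κ₁ε₀A₁/d = 5.50 × 8.85×10⁻¹² × 8.15×10⁻⁴ / 8.29×10⁻⁴ = 4.79×10⁻¹¹ F.
C₂ = κ₂ε₀A₂/d = 16.7 × 8.85×10⁻¹² × 4.65×10⁻⁴ / 8.29×10⁻⁴ = 8.28×10⁻¹¹ F.
C = C₁ + C₂ = 1.31×10⁻¹⁰ F.

C ≈ 131 pF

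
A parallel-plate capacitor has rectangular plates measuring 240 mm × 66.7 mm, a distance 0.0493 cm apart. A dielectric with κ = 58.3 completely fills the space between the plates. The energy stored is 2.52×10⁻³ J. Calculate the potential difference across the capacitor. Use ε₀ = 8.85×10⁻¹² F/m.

0.548 kV

A = 240 × 66.7 mm² = 1.60×10⁻² m².
C = κε₀A/d = 58.3 × 8.85×10⁻¹² × 1.60×10⁻² / 4.93×10⁻⁴ = 1.68×10⁻⁸ F.
V = √(2U/C) = √(2 × 2.52×10⁻³ / 1.68×10⁻⁸) = 5.48×10² V.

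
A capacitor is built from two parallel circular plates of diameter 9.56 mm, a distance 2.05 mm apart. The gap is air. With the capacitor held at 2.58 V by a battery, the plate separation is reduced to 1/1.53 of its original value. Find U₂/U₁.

1.53

Battery connected ⇒ V is held fixed.
C₂ = 1.53 C₁ and U = ½CV², so U₂/U₁ = C₂/C₁ = 1.53.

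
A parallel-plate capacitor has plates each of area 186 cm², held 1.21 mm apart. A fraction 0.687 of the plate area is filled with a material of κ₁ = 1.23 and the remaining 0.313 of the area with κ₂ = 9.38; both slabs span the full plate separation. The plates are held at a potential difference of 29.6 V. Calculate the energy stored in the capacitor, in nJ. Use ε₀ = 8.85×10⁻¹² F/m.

U ≈ 225 nJ

A = 186 cm² = 1.86×10⁻² m².
Side-by-side slabs ⇒ two capacitors in parallel, each spanning the full gap.
C₁ = κ₁ε₀A₁/d = 1.23 × 8.85×10⁻¹² × 1.28×10⁻² / 1.21×10⁻³ = 1.15×10⁻¹⁰ F.
C₂ = κ₂ε₀A₂/d = 9.38 × 8.85×10⁻¹² × 5.82×10⁻³ / 1.21×10⁻³ = 3.99×10⁻¹⁰ F.
C = C₁ + C₂ = 5.14×10⁻¹⁰ F.
U = ½CV² = ½ × 5.14×10⁻¹⁰ × (29.6)² = 2.25×10⁻⁷ J.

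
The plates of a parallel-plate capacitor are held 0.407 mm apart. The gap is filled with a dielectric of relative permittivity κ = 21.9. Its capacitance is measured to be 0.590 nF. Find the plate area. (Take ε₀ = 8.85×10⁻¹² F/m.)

A ≈ 12.4 cm²

A = Cd/(κε₀) = 5.90×10⁻¹⁰ × 4.07×10⁻⁴ / (21.9 × 8.85×10⁻¹²) = 1.24×10⁻³ m².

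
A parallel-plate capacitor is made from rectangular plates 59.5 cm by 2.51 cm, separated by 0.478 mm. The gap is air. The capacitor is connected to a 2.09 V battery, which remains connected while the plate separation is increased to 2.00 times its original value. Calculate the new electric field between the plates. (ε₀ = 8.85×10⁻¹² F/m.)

A = 59.5 × 2.51 cm² = 1.49×10⁻² m².
Initially C₁ = ε₀A/d = 8.85×10⁻¹² × 1.49×10⁻² / 4.78×10⁻⁴ = 2.77×10⁻¹⁰ F.
E₁ = 4.37×10³ V/m.
Battery connected ⇒ V is held fixed. E = V/d, so E₂/E₁ = d₁/d₂ = 0.500.
E₂ = 0.500 × 4.37×10³ = 2.19×10³ V/m.

2.19 kV/m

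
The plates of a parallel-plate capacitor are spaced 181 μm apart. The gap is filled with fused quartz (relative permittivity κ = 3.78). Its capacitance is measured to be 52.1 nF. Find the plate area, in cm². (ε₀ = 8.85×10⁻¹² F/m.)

2819 cm²

A = Cd/(κε₀) = 5.21×10⁻⁸ × 1.81×10⁻⁴ / (3.78 × 8.85×10⁻¹²) = 0.282 m².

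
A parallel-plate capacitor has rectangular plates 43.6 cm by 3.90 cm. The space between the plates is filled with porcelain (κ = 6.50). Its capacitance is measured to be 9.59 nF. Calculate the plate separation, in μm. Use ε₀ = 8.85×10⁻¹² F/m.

A = 43.6 × 3.90 cm² = 1.70×10⁻² m².
d = κε₀A/C = 6.50 × 8.85×10⁻¹² × 1.70×10⁻² / 9.59×10⁻⁹ = 1.02×10⁻⁴ m.

102 μm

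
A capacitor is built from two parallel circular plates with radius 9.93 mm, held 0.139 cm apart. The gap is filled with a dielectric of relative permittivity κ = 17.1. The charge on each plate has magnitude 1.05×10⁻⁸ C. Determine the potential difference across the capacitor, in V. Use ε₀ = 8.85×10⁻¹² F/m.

A = π(9.93 mm)² = 3.10×10⁻⁴ m².
C = κε₀A/d = 17.1 × 8.85×10⁻¹² × 3.10×10⁻⁴ / 1.39×10⁻³ = 3.37×10⁻¹¹ F.
V = Q/C = 1.05×10⁻⁸ / 3.37×10⁻¹¹ = 3.11×10² V.

311 V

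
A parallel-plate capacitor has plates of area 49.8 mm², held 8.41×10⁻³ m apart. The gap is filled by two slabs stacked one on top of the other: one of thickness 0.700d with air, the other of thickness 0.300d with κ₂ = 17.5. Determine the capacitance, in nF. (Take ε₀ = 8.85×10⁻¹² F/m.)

A = 49.8 mm² = 4.98×10⁻⁵ m².
Stacked slabs ⇒ two capacitors in series, each with the full plate area.
C₁ = κ₁ε₀A/d₁ = 1.00 × 8.85×10⁻¹² × 4.98×10⁻⁵ / 5.89×10⁻³ = 7.49×10⁻¹⁴ F.
C₂ = κ₂ε₀A/d₂ = 17.5 × 8.85×10⁻¹² × 4.98×10⁻⁵ / 2.52×10⁻³ = 3.06×10⁻¹² F.
C = (1/C₁ + 1/C₂)⁻¹ = 7.31×10⁻¹⁴ F.

C ≈ 7.31×10⁻⁵ nF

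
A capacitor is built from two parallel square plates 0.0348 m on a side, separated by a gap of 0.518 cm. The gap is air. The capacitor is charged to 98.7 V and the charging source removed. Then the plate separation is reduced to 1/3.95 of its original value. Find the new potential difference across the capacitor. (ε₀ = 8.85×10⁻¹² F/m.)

25.0 V

A = (0.0348 m)² = 1.21×10⁻³ m².
Initially C₁ = ε₀A/d = 8.85×10⁻¹² × 1.21×10⁻³ / 5.18×10⁻³ = 2.07×10⁻¹² F.
V₁ = 98.7 V.
Isolated ⇒ Q is held fixed. C₂ = 3.95 C₁ and V = Q/C, so V₂/V₁ = C₁/C₂ = 0.253.
V₂ = 0.253 × 98.7 = 25.0 V.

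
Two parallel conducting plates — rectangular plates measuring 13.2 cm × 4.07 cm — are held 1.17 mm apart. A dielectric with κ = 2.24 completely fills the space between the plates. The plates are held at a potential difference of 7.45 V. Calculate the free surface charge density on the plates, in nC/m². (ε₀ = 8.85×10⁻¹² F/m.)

126 nC/m²

A = 13.2 × 4.07 cm² = 5.37×10⁻³ m².
C = κε₀A/d = 2.24 × 8.85×10⁻¹² × 5.37×10⁻³ / 1.17×10⁻³ = 9.10×10⁻¹¹ F.
σ = Q/A = CV/A = 9.10×10⁻¹¹ × 7.45 / 5.37×10⁻³ = 1.26×10⁻⁷ C/m².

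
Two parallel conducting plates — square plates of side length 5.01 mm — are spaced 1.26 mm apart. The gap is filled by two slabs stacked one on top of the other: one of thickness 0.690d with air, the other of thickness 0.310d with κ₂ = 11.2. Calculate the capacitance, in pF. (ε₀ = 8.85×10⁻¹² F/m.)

0.246 pF

A = (5.01 mm)² = 2.51×10⁻⁵ m².
Stacked slabs ⇒ two capacitors in series, each with the full plate area.
C₁ = κ₁ε₀A/d₁ = 1.00 × 8.85×10⁻¹² × 2.51×10⁻⁵ / 8.69×10⁻⁴ = 2.56×10⁻¹³ F.
C₂ = κ₂ε₀A/d₂ = 11.2 × 8.85×10⁻¹² × 2.51×10⁻⁵ / 3.91×10⁻⁴ = 6.37×10⁻¹² F.
C = (1/C₁ + 1/C₂)⁻¹ = 2.46×10⁻¹³ F.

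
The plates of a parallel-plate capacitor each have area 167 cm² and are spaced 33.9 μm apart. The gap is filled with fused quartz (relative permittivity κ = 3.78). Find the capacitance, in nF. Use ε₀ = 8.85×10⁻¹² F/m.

A = 167 cm² = 1.67×10⁻² m².
C = κε₀A/d = 3.78 × 8.85×10⁻¹² × 1.67×10⁻² / 3.39×10⁻⁵ = 1.65×10⁻⁸ F.

C ≈ 16.5 nF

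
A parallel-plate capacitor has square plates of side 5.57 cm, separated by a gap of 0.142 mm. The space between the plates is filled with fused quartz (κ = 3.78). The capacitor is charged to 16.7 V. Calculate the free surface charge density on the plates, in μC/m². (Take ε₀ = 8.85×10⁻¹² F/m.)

A = (5.57 cm)² = 3.10×10⁻³ m².
C = κε₀A/d = 3.78 × 8.85×10⁻¹² × 3.10×10⁻³ / 1.42×10⁻⁴ = 7.31×10⁻¹⁰ F.
σ = Q/A = CV/A = 7.31×10⁻¹⁰ × 16.7 / 3.10×10⁻³ = 3.93×10⁻⁶ C/m².

3.93 μC/m²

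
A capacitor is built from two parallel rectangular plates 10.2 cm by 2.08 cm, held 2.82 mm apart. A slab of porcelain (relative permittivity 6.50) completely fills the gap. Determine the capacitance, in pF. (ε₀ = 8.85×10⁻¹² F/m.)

A = 10.2 × 2.08 cm² = 2.12×10⁻³ m².
C = κε₀A/d = 6.50 × 8.85×10⁻¹² × 2.12×10⁻³ / 2.82×10⁻³ = 4.33×10⁻¹¹ F.

C ≈ 43.3 pF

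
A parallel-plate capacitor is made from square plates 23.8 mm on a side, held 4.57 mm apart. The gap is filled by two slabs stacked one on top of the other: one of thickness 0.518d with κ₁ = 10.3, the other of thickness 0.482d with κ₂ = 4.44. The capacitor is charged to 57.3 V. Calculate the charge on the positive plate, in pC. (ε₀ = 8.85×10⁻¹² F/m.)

396 pC

A = (23.8 mm)² = 5.66×10⁻⁴ m².
Stacked slabs ⇒ two capacitors in series, each with the full plate area.
C₁ = κ₁ε₀A/d₁ = 10.3 × 8.85×10⁻¹² × 5.66×10⁻⁴ / 2.37×10⁻³ = 2.18×10⁻¹¹ F.
C₂ = κ₂ε₀A/d₂ = 4.44 × 8.85×10⁻¹² × 5.66×10⁻⁴ / 2.20×10⁻³ = 1.01×10⁻¹¹ F.
C = (1/C₁ + 1/C₂)⁻¹ = 6.91×10⁻¹² F.
Q = CV = 6.91×10⁻¹² × 57.3 = 3.96×10⁻¹⁰ C.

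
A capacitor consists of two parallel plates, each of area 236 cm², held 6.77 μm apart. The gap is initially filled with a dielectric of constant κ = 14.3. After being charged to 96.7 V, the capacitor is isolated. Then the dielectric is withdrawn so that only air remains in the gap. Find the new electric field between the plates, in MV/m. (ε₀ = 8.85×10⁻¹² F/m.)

A = 236 cm² = 2.36×10⁻² m².
Initially C₁ = κε₀A/d = 14.3 × 8.85×10⁻¹² × 2.36×10⁻² / 6.77×10⁻⁶ = 4.41×10⁻⁷ F.
E₁ = 1.43×10⁷ V/m.
Isolated ⇒ Q is held fixed. V₂ = Q/C₂ = V₁/0.0699; E = V/d, so E₂/E₁ = (V₂/V₁)(d₁/d₂) = 14.3.
E₂ = 14.3 × 1.43×10⁷ = 2.04×10⁸ V/m.

204 MV/m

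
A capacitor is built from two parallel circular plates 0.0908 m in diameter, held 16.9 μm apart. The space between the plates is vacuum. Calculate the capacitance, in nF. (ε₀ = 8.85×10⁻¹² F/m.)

A = π(0.0908/2 m)² = 6.48×10⁻³ m².
C = ε₀A/d = 8.85×10⁻¹² × 6.48×10⁻³ / 1.69×10⁻⁵ = 3.39×10⁻⁹ F.

C ≈ 3.39 nF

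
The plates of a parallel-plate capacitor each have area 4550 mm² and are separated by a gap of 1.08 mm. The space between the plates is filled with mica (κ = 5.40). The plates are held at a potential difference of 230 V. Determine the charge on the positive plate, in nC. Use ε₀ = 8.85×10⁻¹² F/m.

A = 4550 mm² = 4.55×10⁻³ m².
C = κε₀A/d = 5.40 × 8.85×10⁻¹² × 4.55×10⁻³ / 1.08×10⁻³ = 2.01×10⁻¹⁰ F.
Q = CV = 2.01×10⁻¹⁰ × 230 = 4.63×10⁻⁸ C.

Q ≈ 46.3 nC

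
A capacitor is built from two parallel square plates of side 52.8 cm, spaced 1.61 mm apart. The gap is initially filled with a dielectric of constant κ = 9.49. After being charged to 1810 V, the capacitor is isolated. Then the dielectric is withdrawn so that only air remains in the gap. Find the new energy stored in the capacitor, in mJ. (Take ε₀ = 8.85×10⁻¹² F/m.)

226 mJ

A = (52.8 cm)² = 0.279 m².
Initially C₁ = κε₀A/d = 9.49 × 8.85×10⁻¹² × 0.279 / 1.61×10⁻³ = 1.45×10⁻⁸ F.
U₁ = 2.38×10⁻² J.
Isolated ⇒ Q is held fixed. C₂ = 0.105 C₁ and U = Q²/(2C), so U₂/U₁ = C₁/C₂ = 9.49.
U₂ = 9.49 × 2.38×10⁻² = 0.226 J.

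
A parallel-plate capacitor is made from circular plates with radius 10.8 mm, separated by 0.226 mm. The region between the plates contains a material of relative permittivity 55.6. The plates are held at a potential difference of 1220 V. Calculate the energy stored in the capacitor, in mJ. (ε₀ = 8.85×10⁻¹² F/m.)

0.594 mJ

A = π(10.8 mm)² = 3.66×10⁻⁴ m².
C = κε₀A/d = 55.6 × 8.85×10⁻¹² × 3.66×10⁻⁴ / 2.26×10⁻⁴ = 7.98×10⁻¹⁰ F.
U = ½CV² = ½ × 7.98×10⁻¹⁰ × (1220)² = 5.94×10⁻⁴ J.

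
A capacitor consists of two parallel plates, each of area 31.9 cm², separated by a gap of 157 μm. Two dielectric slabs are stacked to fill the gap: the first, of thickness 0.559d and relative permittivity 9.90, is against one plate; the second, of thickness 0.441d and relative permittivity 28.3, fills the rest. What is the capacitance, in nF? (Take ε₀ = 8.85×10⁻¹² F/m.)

A = 31.9 cm² = 3.19×10⁻³ m².
Stacked slabs ⇒ two capacitors in series, each with the full plate area.
C₁ = κ₁ε₀A/d₁ = 9.90 × 8.85×10⁻¹² × 3.19×10⁻³ / 8.78×10⁻⁵ = 3.18×10⁻⁹ F.
C₂ = κ₂ε₀A/d₂ = 28.3 × 8.85×10⁻¹² × 3.19×10⁻³ / 6.92×10⁻⁵ = 1.15×10⁻⁸ F.
C = (1/C₁ + 1/C₂)⁻¹ = 2.50×10⁻⁹ F.

2.50 nF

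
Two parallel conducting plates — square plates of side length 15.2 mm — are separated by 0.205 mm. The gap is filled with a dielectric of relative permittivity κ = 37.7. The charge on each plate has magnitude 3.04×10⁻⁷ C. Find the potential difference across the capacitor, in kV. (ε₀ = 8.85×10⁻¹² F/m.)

A = (15.2 mm)² = 2.31×10⁻⁴ m².
C = κε₀A/d = 37.7 × 8.85×10⁻¹² × 2.31×10⁻⁴ / 2.05×10⁻⁴ = 3.76×10⁻¹⁰ F.
V = Q/C = 3.04×10⁻⁷ / 3.76×10⁻¹⁰ = 8.08×10² V.

0.808 kV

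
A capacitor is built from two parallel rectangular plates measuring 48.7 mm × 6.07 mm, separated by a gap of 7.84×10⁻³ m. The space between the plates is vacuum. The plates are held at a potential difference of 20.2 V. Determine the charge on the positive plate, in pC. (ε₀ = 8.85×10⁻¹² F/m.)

6.74 pC

A = 48.7 × 6.07 mm² = 2.96×10⁻⁴ m².
C = ε₀A/d = 8.85×10⁻¹² × 2.96×10⁻⁴ / 7.84×10⁻³ = 3.34×10⁻¹³ F.
Q = CV = 3.34×10⁻¹³ × 20.2 = 6.74×10⁻¹² C.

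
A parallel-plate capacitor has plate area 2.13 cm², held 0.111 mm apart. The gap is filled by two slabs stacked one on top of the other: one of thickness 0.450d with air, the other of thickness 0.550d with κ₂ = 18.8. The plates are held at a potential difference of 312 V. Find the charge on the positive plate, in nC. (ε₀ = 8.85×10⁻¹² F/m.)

A = 2.13 cm² = 2.13×10⁻⁴ m².
Stacked slabs ⇒ two capacitors in series, each with the full plate area.
C₁ = κ₁ε₀A/d₁ = 1.00 × 8.85×10⁻¹² × 2.13×10⁻⁴ / 5.00×10⁻⁵ = 3.77×10⁻¹¹ F.
C₂ = κ₂ε₀A/d₂ = 18.8 × 8.85×10⁻¹² × 2.13×10⁻⁴ / 6.10×10⁻⁵ = 5.80×10⁻¹⁰ F.
C = (1/C₁ + 1/C₂)⁻¹ = 3.54×10⁻¹¹ F.
Q = CV = 3.54×10⁻¹¹ × 312 = 1.11×10⁻⁸ C.

Q ≈ 11.1 nC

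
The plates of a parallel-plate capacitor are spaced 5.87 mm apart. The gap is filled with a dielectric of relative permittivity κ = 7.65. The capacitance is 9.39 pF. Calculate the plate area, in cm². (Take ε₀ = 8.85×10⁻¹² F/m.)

8.14 cm²

A = Cd/(κε₀) = 9.39×10⁻¹² × 5.87×10⁻³ / (7.65 × 8.85×10⁻¹²) = 8.14×10⁻⁴ m².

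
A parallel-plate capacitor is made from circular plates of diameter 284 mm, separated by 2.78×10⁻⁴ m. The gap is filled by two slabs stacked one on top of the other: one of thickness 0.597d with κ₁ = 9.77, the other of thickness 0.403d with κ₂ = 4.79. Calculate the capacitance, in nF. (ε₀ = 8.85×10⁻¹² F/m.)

C ≈ 13.9 nF

A = π(284/2 mm)² = 6.33×10⁻² m².
Stacked slabs ⇒ two capacitors in series, each with the full plate area.
C₁ = κ₁ε₀A/d₁ = 9.77 × 8.85×10⁻¹² × 6.33×10⁻² / 1.66×10⁻⁴ = 3.30×10⁻⁸ F.
C₂ = κ₂ε₀A/d₂ = 4.79 × 8.85×10⁻¹² × 6.33×10⁻² / 1.12×10⁻⁴ = 2.40×10⁻⁸ F.
C = (1/C₁ + 1/C₂)⁻¹ = 1.39×10⁻⁸ F.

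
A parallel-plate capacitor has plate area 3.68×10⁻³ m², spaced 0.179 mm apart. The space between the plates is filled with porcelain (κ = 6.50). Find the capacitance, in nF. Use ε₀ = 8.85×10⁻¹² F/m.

C = κε₀A/d = 6.50 × 8.85×10⁻¹² × 3.68×10⁻³ / 1.79×10⁻⁴ = 1.18×10⁻⁹ F.

1.18 nF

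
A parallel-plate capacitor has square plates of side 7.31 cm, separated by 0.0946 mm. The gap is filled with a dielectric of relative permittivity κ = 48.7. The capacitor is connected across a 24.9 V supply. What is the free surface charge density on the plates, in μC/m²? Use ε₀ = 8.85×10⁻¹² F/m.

σ ≈ 113 μC/m²

A = (7.31 cm)² = 5.34×10⁻³ m².
C = κε₀A/d = 48.7 × 8.85×10⁻¹² × 5.34×10⁻³ / 9.46×10⁻⁵ = 2.43×10⁻⁸ F.
σ = Q/A = CV/A = 2.43×10⁻⁸ × 24.9 / 5.34×10⁻³ = 1.13×10⁻⁴ C/m².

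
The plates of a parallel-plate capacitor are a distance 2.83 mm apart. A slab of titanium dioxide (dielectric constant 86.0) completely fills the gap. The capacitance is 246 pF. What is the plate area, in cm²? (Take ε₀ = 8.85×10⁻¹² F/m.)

A = Cd/(κε₀) = 2.46×10⁻¹⁰ × 2.83×10⁻³ / (86.0 × 8.85×10⁻¹²) = 9.15×10⁻⁴ m².

A ≈ 9.15 cm²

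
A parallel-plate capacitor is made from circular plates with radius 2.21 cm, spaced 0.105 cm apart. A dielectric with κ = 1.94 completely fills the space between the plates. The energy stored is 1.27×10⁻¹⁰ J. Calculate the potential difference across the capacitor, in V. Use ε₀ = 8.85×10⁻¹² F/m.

V ≈ 3.18 V

A = π(2.21 cm)² = 1.53×10⁻³ m².
C = κε₀A/d = 1.94 × 8.85×10⁻¹² × 1.53×10⁻³ / 1.05×10⁻³ = 2.51×10⁻¹¹ F.
V = √(2U/C) = √(2 × 1.27×10⁻¹⁰ / 2.51×10⁻¹¹) = 3.18 V.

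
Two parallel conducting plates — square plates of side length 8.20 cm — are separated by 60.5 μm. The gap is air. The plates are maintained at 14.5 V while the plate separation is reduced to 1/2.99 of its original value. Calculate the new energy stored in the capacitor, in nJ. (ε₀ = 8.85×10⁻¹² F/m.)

A = (8.20 cm)² = 6.72×10⁻³ m².
Initially C₁ = ε₀A/d = 8.85×10⁻¹² × 6.72×10⁻³ / 6.05×10⁻⁵ = 9.84×10⁻¹⁰ F.
U₁ = 1.03×10⁻⁷ J.
Battery connected ⇒ V is held fixed. C₂ = 2.99 C₁ and U = ½CV², so U₂/U₁ = C₂/C₁ = 2.99.
U₂ = 2.99 × 1.03×10⁻⁷ = 3.09×10⁻⁷ J.

U ≈ 309 nJ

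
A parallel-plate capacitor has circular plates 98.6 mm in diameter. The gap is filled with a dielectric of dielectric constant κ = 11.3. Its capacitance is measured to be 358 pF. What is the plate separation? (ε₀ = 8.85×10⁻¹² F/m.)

2.13 mm

A = π(98.6/2 mm)² = 7.64×10⁻³ m².
d = κε₀A/C = 11.3 × 8.85×10⁻¹² × 7.64×10⁻³ / 3.58×10⁻¹⁰ = 2.13×10⁻³ m.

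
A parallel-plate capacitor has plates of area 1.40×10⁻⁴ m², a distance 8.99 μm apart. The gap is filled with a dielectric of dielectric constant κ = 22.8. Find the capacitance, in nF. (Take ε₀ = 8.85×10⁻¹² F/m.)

C ≈ 3.14 nF

C = κε₀A/d = 22.8 × 8.85×10⁻¹² × 1.40×10⁻⁴ / 8.99×10⁻⁶ = 3.14×10⁻⁹ F.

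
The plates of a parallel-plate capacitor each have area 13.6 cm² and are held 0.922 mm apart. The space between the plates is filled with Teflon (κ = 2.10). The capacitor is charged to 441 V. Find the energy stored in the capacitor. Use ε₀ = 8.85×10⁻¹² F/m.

A = 13.6 cm² = 1.36×10⁻³ m².
C = κε₀A/d = 2.10 × 8.85×10⁻¹² × 1.36×10⁻³ / 9.22×10⁻⁴ = 2.74×10⁻¹¹ F.
U = ½CV² = ½ × 2.74×10⁻¹¹ × (441)² = 2.67×10⁻⁶ J.

U ≈ 2.67 μJ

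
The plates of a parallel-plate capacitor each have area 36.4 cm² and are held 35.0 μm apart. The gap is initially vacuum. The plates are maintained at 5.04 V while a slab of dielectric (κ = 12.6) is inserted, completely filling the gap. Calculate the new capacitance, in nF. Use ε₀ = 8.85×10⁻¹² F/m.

C ≈ 11.6 nF

A = 36.4 cm² = 3.64×10⁻³ m².
Initially C₁ = ε₀A/d = 8.85×10⁻¹² × 3.64×10⁻³ / 3.50×10⁻⁵ = 9.20×10⁻¹⁰ F.
C = κε₀A/d scales with κ, so C₂/C₁ = κ = 12.6.
C₂ = 12.6 × 9.20×10⁻¹⁰ = 1.16×10⁻⁸ F.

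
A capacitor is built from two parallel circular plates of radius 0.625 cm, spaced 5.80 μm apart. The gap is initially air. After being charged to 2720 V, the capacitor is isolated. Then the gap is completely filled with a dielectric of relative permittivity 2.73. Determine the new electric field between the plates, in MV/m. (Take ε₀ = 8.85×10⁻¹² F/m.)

172 MV/m

A = π(0.625 cm)² = 1.23×10⁻⁴ m².
Initially C₁ = ε₀A/d = 8.85×10⁻¹² × 1.23×10⁻⁴ / 5.80×10⁻⁶ = 1.87×10⁻¹⁰ F.
E₁ = 4.69×10⁸ V/m.
Isolated ⇒ Q is held fixed. V₂ = Q/C₂ = V₁/2.73; E = V/d, so E₂/E₁ = (V₂/V₁)(d₁/d₂) = 0.366.
E₂ = 0.366 × 4.69×10⁸ = 1.72×10⁸ V/m.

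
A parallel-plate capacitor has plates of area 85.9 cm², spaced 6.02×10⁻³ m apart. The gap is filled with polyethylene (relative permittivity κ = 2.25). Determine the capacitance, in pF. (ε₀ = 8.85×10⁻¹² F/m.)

28.4 pF

A = 85.9 cm² = 8.59×10⁻³ m².
C = κε₀A/d = 2.25 × 8.85×10⁻¹² × 8.59×10⁻³ / 6.02×10⁻³ = 2.84×10⁻¹¹ F.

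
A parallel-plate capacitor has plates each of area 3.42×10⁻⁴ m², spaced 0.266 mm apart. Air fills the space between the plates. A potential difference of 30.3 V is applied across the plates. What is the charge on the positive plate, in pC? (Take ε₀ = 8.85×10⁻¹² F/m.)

Q ≈ 345 pC

C = ε₀A/d = 8.85×10⁻¹² × 3.42×10⁻⁴ / 2.66×10⁻⁴ = 1.14×10⁻¹¹ F.
Q = CV = 1.14×10⁻¹¹ × 30.3 = 3.45×10⁻¹⁰ C.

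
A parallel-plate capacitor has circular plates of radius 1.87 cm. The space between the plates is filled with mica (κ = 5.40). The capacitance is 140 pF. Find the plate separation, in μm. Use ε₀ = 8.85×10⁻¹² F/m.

A = π(1.87 cm)² = 1.10×10⁻³ m².
d = κε₀A/C = 5.40 × 8.85×10⁻¹² × 1.10×10⁻³ / 1.40×10⁻¹⁰ = 3.75×10⁻⁴ m.

d ≈ 375 μm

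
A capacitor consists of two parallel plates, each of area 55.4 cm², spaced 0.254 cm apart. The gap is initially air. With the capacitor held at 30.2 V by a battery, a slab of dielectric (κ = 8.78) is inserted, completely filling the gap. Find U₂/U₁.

U₂/U₁ ≈ 8.78

Battery connected ⇒ V is held fixed.
C₂ = 8.78 C₁ and U = ½CV², so U₂/U₁ = C₂/C₁ = 8.78.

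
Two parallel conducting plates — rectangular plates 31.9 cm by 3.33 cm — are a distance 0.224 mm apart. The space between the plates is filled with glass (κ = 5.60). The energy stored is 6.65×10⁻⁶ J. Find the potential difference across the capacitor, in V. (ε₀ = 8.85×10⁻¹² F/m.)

A = 31.9 × 3.33 cm² = 1.06×10⁻² m².
C = κε₀A/d = 5.60 × 8.85×10⁻¹² × 1.06×10⁻² / 2.24×10⁻⁴ = 2.35×10⁻⁹ F.
V = √(2U/C) = √(2 × 6.65×10⁻⁶ / 2.35×10⁻⁹) = 75.2 V.

V ≈ 75.2 V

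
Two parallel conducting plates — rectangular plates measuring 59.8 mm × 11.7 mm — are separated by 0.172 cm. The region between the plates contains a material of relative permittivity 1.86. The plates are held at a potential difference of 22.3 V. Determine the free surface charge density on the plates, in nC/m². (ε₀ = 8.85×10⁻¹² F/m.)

A = 59.8 × 11.7 mm² = 7.00×10⁻⁴ m².
C = κε₀A/d = 1.86 × 8.85×10⁻¹² × 7.00×10⁻⁴ / 1.72×10⁻³ = 6.70×10⁻¹² F.
σ = Q/A = CV/A = 6.70×10⁻¹² × 22.3 / 7.00×10⁻⁴ = 2.13×10⁻⁷ C/m².

σ ≈ 213 nC/m²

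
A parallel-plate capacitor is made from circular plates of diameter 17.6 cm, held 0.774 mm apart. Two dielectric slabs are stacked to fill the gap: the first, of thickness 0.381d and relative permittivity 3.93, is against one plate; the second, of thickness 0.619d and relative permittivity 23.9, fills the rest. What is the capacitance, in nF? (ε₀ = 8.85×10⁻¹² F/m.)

C ≈ 2.26 nF

A = π(17.6/2 cm)² = 2.43×10⁻² m².
Stacked slabs ⇒ two capacitors in series, each with the full plate area.
C₁ = κ₁ε₀A/d₁ = 3.93 × 8.85×10⁻¹² × 2.43×10⁻² / 2.95×10⁻⁴ = 2.87×10⁻⁹ F.
C₂ = κ₂ε₀A/d₂ = 23.9 × 8.85×10⁻¹² × 2.43×10⁻² / 4.79×10⁻⁴ = 1.07×10⁻⁸ F.
C = (1/C₁ + 1/C₂)⁻¹ = 2.26×10⁻⁹ F.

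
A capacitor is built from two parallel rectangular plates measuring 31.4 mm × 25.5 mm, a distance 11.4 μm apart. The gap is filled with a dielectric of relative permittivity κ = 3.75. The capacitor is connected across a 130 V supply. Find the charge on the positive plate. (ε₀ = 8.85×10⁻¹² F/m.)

Q ≈ 303 nC

A = 31.4 × 25.5 mm² = 8.01×10⁻⁴ m².
C = κε₀A/d = 3.75 × 8.85×10⁻¹² × 8.01×10⁻⁴ / 1.14×10⁻⁵ = 2.33×10⁻⁹ F.
Q = CV = 2.33×10⁻⁹ × 130 = 3.03×10⁻⁷ C.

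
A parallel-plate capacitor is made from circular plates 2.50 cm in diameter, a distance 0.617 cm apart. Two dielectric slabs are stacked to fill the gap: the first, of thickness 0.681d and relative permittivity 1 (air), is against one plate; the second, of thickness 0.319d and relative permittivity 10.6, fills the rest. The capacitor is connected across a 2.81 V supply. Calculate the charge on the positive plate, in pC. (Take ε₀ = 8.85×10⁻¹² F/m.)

A = π(2.50/2 cm)² = 4.91×10⁻⁴ m².
Stacked slabs ⇒ two capacitors in series, each with the full plate area.
C₁ = κ₁ε₀A/d₁ = 1.00 × 8.85×10⁻¹² × 4.91×10⁻⁴ / 4.20×10⁻³ = 1.03×10⁻¹² F.
C₂ = κ₂ε₀A/d₂ = 10.6 × 8.85×10⁻¹² × 4.91×10⁻⁴ / 1.97×10⁻³ = 2.34×10⁻¹¹ F.
C = (1/C₁ + 1/C₂)⁻¹ = 9.90×10⁻¹³ F.
Q = CV = 9.90×10⁻¹³ × 2.81 = 2.78×10⁻¹² C.

2.78 pC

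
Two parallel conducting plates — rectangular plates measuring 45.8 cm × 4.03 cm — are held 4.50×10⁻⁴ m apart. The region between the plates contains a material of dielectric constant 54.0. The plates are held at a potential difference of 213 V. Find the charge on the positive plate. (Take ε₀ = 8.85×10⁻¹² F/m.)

Q ≈ 4.18 μC

A = 45.8 × 4.03 cm² = 1.85×10⁻² m².
C = κε₀A/d = 54.0 × 8.85×10⁻¹² × 1.85×10⁻² / 4.50×10⁻⁴ = 1.96×10⁻⁸ F.
Q = CV = 1.96×10⁻⁸ × 213 = 4.18×10⁻⁶ C.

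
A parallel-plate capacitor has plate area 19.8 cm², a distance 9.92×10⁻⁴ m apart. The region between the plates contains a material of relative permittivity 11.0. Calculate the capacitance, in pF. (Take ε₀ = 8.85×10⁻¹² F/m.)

A = 19.8 cm² = 1.98×10⁻³ m².
C = κε₀A/d = 11.0 × 8.85×10⁻¹² × 1.98×10⁻³ / 9.92×10⁻⁴ = 1.94×10⁻¹⁰ F.

C ≈ 194 pF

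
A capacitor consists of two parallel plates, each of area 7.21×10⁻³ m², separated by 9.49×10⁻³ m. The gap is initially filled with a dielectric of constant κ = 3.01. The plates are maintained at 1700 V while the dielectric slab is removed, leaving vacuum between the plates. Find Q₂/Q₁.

Battery connected ⇒ V is held fixed.
C₂ = 0.332 C₁ and Q = CV, so Q₂/Q₁ = C₂/C₁ = 0.332.

Q₂/Q₁ ≈ 0.332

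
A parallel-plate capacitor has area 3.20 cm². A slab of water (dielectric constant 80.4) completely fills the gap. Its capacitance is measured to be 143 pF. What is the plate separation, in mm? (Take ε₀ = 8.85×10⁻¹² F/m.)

A = 3.20 cm² = 3.20×10⁻⁴ m².
d = κε₀A/C = 80.4 × 8.85×10⁻¹² × 3.20×10⁻⁴ / 1.43×10⁻¹⁰ = 1.59×10⁻³ m.

d ≈ 1.59 mm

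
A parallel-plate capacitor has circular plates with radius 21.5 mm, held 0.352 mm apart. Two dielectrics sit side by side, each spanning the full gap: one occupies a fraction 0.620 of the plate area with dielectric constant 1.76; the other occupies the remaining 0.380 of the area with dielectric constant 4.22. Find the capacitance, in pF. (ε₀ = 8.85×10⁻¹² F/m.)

A = π(21.5 mm)² = 1.45×10⁻³ m².
Side-by-side slabs ⇒ two capacitors in parallel, each spanning the full gap.
C₁ = κ₁ε₀A₁/d = 1.76 × 8.85×10⁻¹² × 9.00×10⁻⁴ / 3.52×10⁻⁴ = 3.98×10⁻¹¹ F.
C₂ = κ₂ε₀A₂/d = 4.22 × 8.85×10⁻¹² × 5.52×10⁻⁴ / 3.52×10⁻⁴ = 5.85×10⁻¹¹ F.
C = C₁ + C₂ = 9.84×10⁻¹¹ F.

98.4 pF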